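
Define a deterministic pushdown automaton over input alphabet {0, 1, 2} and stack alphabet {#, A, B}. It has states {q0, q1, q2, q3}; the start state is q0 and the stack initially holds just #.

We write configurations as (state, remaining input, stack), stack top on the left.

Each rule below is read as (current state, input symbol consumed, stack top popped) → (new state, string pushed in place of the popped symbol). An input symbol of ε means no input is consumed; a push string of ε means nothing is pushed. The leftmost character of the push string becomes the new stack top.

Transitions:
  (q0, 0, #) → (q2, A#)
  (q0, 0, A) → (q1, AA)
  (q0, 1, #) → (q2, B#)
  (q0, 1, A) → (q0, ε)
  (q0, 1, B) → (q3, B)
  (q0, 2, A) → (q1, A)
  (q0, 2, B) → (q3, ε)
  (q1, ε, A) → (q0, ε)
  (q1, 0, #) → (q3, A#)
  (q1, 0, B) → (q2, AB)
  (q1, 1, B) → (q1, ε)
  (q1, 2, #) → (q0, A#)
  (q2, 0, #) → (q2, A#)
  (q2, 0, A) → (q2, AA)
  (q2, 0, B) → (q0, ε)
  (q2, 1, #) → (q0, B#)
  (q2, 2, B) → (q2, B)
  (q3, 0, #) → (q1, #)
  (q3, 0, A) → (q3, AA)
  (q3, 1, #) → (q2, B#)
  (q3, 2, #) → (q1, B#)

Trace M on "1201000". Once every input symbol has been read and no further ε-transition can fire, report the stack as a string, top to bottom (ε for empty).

(q0, 1201000, #)
  read 1, top #: go to q2, push B# → (q2, 201000, B#)
  read 2, top B: go to q2, push B → (q2, 01000, B#)
  read 0, top B: go to q0, push ε → (q0, 1000, #)
  read 1, top #: go to q2, push B# → (q2, 000, B#)
  read 0, top B: go to q0, push ε → (q0, 00, #)
  read 0, top #: go to q2, push A# → (q2, 0, A#)
  read 0, top A: go to q2, push AA → (q2, ε, AA#)
All input consumed in state q2 with stack AA#.

AA#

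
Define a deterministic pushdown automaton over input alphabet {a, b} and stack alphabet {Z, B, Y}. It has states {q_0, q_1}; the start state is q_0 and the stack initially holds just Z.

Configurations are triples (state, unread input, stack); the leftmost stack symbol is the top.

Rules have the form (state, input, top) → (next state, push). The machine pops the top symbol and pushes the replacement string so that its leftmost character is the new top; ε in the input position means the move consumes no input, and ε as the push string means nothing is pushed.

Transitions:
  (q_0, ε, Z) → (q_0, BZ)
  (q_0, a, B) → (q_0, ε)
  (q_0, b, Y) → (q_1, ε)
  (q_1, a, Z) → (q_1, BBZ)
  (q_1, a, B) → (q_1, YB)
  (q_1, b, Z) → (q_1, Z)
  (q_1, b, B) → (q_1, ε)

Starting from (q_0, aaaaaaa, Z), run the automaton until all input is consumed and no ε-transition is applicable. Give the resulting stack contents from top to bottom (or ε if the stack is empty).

(q_0, aaaaaaa, Z)
  ε-move, top Z: go to q_0, push BZ → (q_0, aaaaaaa, BZ)
  read a, top B: go to q_0, push ε → (q_0, aaaaaa, Z)
  ε-move, top Z: go to q_0, push BZ → (q_0, aaaaaa, BZ)
  read a, top B: go to q_0, push ε → (q_0, aaaaa, Z)
  ε-move, top Z: go to q_0, push BZ → (q_0, aaaaa, BZ)
  read a, top B: go to q_0, push ε → (q_0, aaaa, Z)
  ε-move, top Z: go to q_0, push BZ → (q_0, aaaa, BZ)
  read a, top B: go to q_0, push ε → (q_0, aaa, Z)
  ε-move, top Z: go to q_0, push BZ → (q_0, aaa, BZ)
  read a, top B: go to q_0, push ε → (q_0, aa, Z)
  ε-move, top Z: go to q_0, push BZ → (q_0, aa, BZ)
  read a, top B: go to q_0, push ε → (q_0, a, Z)
  ε-move, top Z: go to q_0, push BZ → (q_0, a, BZ)
  read a, top B: go to q_0, push ε → (q_0, ε, Z)
  ε-move, top Z: go to q_0, push BZ → (q_0, ε, BZ)
All input consumed in state q_0 with stack BZ.

BZ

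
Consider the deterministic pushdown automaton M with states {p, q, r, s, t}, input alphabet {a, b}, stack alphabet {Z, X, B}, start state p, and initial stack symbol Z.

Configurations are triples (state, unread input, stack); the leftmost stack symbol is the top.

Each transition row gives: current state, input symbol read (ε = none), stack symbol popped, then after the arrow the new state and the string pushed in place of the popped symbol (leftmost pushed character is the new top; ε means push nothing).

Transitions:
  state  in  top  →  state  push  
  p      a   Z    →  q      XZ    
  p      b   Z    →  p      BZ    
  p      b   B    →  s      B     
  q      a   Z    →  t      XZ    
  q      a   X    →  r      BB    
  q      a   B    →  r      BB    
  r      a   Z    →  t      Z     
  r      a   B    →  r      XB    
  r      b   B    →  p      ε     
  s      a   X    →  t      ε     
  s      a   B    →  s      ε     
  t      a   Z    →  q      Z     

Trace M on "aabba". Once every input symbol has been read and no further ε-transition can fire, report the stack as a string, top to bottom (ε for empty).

(p, aabba, Z)
  read a, top Z: go to q, push XZ → (q, abba, XZ)
  read a, top X: go to r, push BB → (r, bba, BBZ)
  read b, top B: go to p, push ε → (p, ba, BZ)
  read b, top B: go to s, push B → (s, a, BZ)
  read a, top B: go to s, push ε → (s, ε, Z)
All input consumed in state s with stack Z.

Z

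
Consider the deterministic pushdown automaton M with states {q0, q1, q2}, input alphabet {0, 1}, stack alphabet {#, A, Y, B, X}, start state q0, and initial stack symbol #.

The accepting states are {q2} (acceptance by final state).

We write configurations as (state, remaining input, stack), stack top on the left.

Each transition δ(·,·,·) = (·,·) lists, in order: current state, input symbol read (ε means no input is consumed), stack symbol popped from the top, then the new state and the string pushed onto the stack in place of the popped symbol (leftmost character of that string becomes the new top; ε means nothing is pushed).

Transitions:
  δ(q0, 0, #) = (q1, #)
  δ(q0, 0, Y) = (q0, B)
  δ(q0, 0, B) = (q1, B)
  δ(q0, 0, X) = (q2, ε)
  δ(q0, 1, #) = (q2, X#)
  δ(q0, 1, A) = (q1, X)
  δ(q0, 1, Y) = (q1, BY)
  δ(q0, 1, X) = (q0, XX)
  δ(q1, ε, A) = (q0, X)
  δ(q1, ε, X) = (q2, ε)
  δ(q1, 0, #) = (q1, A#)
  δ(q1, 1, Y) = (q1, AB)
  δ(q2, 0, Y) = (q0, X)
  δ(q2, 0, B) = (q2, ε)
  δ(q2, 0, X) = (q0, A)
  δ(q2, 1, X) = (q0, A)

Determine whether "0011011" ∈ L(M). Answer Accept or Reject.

Accept

(q0, 0011011, #)
  read 0, top #: go to q1, push # → (q1, 011011, #)
  read 0, top #: go to q1, push A# → (q1, 11011, A#)
  ε-move, top A: go to q0, push X → (q0, 11011, X#)
  read 1, top X: go to q0, push XX → (q0, 1011, XX#)
  read 1, top X: go to q0, push XX → (q0, 011, XXX#)
  read 0, top X: go to q2, push ε → (q2, 11, XX#)
  read 1, top X: go to q0, push A → (q0, 1, AX#)
  read 1, top A: go to q1, push X → (q1, ε, XX#)
  ε-move, top X: go to q2, push ε → (q2, ε, X#)
All input consumed; state q2 ∈ F.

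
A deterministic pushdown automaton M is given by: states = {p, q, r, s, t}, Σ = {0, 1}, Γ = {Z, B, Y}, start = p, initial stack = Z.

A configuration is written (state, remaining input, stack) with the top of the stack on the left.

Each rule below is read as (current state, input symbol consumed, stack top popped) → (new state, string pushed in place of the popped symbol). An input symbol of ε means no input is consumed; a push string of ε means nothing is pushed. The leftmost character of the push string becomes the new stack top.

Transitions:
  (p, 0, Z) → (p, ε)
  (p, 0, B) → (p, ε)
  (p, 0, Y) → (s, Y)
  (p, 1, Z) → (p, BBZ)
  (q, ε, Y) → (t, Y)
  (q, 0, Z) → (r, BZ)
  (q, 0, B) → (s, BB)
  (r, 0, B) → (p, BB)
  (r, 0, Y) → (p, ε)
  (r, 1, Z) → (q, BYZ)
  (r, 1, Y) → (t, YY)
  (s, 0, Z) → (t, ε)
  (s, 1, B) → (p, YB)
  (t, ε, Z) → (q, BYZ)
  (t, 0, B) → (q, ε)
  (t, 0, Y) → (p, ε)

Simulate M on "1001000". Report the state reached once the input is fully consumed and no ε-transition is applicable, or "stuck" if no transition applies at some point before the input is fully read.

p

(p, 1001000, Z)
  read 1, top Z: go to p, push BBZ → (p, 001000, BBZ)
  read 0, top B: go to p, push ε → (p, 01000, BZ)
  read 0, top B: go to p, push ε → (p, 1000, Z)
  read 1, top Z: go to p, push BBZ → (p, 000, BBZ)
  read 0, top B: go to p, push ε → (p, 00, BZ)
  read 0, top B: go to p, push ε → (p, 0, Z)
  read 0, top Z: go to p, push ε → (p, ε, ε)
All input consumed; M is in state p.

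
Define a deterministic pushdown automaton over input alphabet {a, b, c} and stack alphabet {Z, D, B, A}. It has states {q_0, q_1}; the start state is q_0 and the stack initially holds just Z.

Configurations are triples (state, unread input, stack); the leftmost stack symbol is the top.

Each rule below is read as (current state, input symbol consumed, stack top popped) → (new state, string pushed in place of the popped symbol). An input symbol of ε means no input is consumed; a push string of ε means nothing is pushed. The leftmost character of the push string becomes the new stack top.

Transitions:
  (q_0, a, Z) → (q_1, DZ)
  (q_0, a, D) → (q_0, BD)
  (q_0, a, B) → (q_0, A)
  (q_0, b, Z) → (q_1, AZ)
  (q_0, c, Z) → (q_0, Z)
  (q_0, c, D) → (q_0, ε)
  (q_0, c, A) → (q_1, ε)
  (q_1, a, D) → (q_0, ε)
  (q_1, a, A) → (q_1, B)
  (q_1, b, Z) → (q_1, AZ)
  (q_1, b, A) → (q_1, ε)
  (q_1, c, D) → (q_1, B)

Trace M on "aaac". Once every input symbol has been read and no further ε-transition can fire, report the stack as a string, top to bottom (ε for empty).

BZ

(q_0, aaac, Z)
  read a, top Z: go to q_1, push DZ → (q_1, aac, DZ)
  read a, top D: go to q_0, push ε → (q_0, ac, Z)
  read a, top Z: go to q_1, push DZ → (q_1, c, DZ)
  read c, top D: go to q_1, push B → (q_1, ε, BZ)
All input consumed in state q_1 with stack BZ.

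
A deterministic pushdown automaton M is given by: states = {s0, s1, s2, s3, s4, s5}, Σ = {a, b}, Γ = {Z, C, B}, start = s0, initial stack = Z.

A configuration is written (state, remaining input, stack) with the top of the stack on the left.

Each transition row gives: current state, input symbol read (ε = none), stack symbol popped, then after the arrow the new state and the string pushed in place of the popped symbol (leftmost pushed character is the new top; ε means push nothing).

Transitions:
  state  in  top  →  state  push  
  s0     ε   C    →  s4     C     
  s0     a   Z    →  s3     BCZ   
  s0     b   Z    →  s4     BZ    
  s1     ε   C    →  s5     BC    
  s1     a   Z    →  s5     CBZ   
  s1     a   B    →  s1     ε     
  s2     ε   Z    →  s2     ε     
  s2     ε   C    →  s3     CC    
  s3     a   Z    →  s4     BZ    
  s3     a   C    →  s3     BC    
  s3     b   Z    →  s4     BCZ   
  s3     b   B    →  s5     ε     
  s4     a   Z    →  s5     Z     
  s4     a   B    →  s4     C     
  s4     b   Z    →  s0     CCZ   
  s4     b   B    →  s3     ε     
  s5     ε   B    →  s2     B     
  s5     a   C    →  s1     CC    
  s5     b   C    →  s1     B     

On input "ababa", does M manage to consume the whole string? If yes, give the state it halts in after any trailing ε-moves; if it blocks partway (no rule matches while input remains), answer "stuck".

stuck

(s0, ababa, Z) ⊢ (s3, baba, BCZ) ⊢ (s5, aba, CZ) ⊢ (s1, ba, CCZ) ⊢ (s5, ba, BCCZ) ⊢ (s2, ba, BCCZ)
No transition for (s2, b, top B); M blocks with input ba remaining.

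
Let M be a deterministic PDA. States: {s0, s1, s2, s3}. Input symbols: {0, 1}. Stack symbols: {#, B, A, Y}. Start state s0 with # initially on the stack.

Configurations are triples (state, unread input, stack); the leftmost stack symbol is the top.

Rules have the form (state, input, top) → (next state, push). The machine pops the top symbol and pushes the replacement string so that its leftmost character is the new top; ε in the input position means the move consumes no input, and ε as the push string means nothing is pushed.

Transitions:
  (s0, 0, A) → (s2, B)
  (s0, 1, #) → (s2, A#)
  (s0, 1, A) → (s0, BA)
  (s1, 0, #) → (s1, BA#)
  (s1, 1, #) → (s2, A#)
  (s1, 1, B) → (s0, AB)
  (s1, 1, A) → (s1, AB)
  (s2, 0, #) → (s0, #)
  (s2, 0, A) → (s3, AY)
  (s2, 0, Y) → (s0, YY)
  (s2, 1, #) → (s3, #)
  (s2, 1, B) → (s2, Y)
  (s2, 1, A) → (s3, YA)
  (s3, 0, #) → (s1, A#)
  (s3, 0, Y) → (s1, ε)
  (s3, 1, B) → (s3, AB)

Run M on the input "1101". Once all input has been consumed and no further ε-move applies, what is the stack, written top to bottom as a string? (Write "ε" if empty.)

AB#

(s0, 1101, #) ⊢ (s2, 101, A#) ⊢ (s3, 01, YA#) ⊢ (s1, 1, A#) ⊢ (s1, ε, AB#)
All input consumed in state s1 with stack AB#.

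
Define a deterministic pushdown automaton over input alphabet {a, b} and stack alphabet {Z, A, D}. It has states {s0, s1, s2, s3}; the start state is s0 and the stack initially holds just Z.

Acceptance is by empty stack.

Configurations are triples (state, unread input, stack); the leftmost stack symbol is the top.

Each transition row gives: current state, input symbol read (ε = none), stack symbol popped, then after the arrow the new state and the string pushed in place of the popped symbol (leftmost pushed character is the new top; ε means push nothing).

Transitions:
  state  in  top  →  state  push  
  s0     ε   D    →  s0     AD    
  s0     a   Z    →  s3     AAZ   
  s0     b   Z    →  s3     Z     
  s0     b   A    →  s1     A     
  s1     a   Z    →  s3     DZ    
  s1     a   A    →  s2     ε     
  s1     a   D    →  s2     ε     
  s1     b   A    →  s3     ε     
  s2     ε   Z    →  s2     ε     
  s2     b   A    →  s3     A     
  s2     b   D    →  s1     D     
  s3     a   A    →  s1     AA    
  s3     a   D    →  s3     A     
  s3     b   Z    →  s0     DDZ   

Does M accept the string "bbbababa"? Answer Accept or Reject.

(s0, bbbababa, Z) ⊢ (s3, bbababa, Z) ⊢ (s0, bababa, DDZ) ⊢ (s0, bababa, ADDZ) ⊢ (s1, ababa, ADDZ) ⊢ (s2, baba, DDZ) ⊢ (s1, aba, DDZ) ⊢ (s2, ba, DZ) ⊢ (s1, a, DZ) ⊢ (s2, ε, Z) ⊢ (s2, ε, ε)
All input consumed and the stack is empty.

Accept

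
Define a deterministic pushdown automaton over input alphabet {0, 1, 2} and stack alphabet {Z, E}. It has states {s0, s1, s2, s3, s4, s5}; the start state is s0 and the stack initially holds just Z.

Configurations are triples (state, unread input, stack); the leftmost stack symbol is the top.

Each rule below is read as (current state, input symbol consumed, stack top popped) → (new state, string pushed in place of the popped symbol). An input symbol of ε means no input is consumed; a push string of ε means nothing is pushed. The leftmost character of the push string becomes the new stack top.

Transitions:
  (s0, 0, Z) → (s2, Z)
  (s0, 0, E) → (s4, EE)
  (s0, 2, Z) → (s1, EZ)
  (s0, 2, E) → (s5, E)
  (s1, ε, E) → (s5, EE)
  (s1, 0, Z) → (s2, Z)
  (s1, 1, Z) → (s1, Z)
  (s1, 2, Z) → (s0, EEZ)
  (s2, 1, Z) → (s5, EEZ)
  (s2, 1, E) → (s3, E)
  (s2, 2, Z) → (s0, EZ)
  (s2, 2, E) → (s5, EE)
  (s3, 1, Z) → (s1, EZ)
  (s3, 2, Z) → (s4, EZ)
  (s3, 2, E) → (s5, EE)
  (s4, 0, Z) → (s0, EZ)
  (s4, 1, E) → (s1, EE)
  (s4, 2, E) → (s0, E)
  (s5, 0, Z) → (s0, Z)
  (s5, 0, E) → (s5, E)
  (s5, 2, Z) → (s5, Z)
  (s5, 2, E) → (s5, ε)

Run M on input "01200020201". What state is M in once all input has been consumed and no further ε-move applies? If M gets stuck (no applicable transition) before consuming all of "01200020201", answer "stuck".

(s0, 01200020201, Z)
  read 0, top Z: go to s2, push Z → (s2, 1200020201, Z)
  read 1, top Z: go to s5, push EEZ → (s5, 200020201, EEZ)
  read 2, top E: go to s5, push ε → (s5, 00020201, EZ)
  read 0, top E: go to s5, push E → (s5, 0020201, EZ)
  read 0, top E: go to s5, push E → (s5, 020201, EZ)
  read 0, top E: go to s5, push E → (s5, 20201, EZ)
  read 2, top E: go to s5, push ε → (s5, 0201, Z)
  read 0, top Z: go to s0, push Z → (s0, 201, Z)
  read 2, top Z: go to s1, push EZ → (s1, 01, EZ)
  ε-move, top E: go to s5, push EE → (s5, 01, EEZ)
  read 0, top E: go to s5, push E → (s5, 1, EEZ)
No transition for (s5, 1, top E); M blocks with input 1 remaining.

stuck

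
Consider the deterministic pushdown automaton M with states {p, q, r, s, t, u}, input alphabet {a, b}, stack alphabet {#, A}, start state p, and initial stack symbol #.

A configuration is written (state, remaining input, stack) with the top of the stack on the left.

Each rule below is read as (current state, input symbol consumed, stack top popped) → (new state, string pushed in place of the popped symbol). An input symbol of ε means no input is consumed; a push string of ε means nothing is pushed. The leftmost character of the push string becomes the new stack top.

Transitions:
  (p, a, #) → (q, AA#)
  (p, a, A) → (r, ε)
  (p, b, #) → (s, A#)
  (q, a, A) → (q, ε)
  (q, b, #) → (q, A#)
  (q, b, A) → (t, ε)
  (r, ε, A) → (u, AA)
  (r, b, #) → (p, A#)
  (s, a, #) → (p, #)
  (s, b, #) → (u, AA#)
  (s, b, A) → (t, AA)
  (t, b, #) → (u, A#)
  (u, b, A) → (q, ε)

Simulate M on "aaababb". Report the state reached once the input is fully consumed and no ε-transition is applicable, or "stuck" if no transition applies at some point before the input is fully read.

t

(p, aaababb, #) ⊢ (q, aababb, AA#) ⊢ (q, ababb, A#) ⊢ (q, babb, #) ⊢ (q, abb, A#) ⊢ (q, bb, #) ⊢ (q, b, A#) ⊢ (t, ε, #)
All input consumed; M is in state t.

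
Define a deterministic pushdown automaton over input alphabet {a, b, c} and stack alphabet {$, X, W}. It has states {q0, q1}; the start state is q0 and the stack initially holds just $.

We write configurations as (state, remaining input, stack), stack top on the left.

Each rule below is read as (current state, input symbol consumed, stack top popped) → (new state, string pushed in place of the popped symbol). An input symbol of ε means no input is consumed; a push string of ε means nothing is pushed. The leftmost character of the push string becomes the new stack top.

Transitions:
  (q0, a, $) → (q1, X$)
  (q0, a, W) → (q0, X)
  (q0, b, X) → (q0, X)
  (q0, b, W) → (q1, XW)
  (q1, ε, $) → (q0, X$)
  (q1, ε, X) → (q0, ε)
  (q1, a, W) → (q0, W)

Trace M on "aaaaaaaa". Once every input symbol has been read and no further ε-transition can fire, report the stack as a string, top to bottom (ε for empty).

$

(q0, aaaaaaaa, $) ⊢ (q1, aaaaaaa, X$) ⊢ (q0, aaaaaaa, $) ⊢ (q1, aaaaaa, X$) ⊢ (q0, aaaaaa, $) ⊢ (q1, aaaaa, X$) ⊢ (q0, aaaaa, $) ⊢ (q1, aaaa, X$) ⊢ (q0, aaaa, $) ⊢ (q1, aaa, X$) ⊢ (q0, aaa, $) ⊢ (q1, aa, X$) ⊢ (q0, aa, $) ⊢ (q1, a, X$) ⊢ (q0, a, $) ⊢ (q1, ε, X$) ⊢ (q0, ε, $)
All input consumed in state q0 with stack $.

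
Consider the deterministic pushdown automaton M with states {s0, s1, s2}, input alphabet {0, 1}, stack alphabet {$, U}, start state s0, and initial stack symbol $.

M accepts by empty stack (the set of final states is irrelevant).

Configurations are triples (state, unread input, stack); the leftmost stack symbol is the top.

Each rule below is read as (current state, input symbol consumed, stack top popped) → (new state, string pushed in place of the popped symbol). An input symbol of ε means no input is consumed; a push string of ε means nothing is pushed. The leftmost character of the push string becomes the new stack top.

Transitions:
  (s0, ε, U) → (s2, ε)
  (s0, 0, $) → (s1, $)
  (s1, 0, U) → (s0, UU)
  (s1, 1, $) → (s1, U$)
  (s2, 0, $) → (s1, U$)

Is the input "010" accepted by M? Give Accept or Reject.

(s0, 010, $) ⊢ (s1, 10, $) ⊢ (s1, 0, U$) ⊢ (s0, ε, UU$) ⊢ (s2, ε, U$)
All input consumed; stack is U$, not empty, and no further ε-move applies.

Reject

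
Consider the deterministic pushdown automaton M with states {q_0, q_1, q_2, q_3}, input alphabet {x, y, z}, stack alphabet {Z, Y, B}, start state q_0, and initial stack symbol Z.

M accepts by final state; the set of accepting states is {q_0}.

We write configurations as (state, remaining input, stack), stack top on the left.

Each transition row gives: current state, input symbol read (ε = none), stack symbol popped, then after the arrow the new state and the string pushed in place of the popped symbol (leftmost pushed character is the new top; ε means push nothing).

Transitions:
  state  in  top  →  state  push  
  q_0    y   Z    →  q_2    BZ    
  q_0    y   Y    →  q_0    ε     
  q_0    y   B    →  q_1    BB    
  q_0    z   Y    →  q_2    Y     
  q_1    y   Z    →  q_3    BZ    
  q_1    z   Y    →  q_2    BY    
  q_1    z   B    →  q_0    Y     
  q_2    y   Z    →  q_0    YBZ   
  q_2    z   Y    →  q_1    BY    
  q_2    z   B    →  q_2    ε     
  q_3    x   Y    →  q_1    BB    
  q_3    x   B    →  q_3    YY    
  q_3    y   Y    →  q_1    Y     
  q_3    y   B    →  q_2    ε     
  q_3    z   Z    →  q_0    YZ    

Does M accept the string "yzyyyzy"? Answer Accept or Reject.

(q_0, yzyyyzy, Z)
  read y, top Z: go to q_2, push BZ → (q_2, zyyyzy, BZ)
  read z, top B: go to q_2, push ε → (q_2, yyyzy, Z)
  read y, top Z: go to q_0, push YBZ → (q_0, yyzy, YBZ)
  read y, top Y: go to q_0, push ε → (q_0, yzy, BZ)
  read y, top B: go to q_1, push BB → (q_1, zy, BBZ)
  read z, top B: go to q_0, push Y → (q_0, y, YBZ)
  read y, top Y: go to q_0, push ε → (q_0, ε, BZ)
All input consumed; state q_0 ∈ F.

Accept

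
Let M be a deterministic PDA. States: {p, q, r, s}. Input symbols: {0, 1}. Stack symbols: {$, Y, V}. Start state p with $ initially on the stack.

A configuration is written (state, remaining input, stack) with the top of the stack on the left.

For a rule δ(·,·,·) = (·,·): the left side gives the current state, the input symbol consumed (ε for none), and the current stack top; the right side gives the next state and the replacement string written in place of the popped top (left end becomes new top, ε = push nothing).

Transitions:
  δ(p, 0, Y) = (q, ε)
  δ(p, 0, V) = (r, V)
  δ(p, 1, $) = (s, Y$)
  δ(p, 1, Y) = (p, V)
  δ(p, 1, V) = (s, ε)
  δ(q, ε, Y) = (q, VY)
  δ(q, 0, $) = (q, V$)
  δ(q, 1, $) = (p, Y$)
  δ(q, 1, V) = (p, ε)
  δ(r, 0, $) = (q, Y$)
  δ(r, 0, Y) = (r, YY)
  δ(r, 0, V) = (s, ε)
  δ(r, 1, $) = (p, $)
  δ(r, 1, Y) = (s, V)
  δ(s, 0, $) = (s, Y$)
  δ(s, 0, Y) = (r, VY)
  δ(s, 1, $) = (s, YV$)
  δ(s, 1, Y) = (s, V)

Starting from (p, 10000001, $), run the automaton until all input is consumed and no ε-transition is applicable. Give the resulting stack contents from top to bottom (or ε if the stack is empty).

(p, 10000001, $) ⊢ (s, 0000001, Y$) ⊢ (r, 000001, VY$) ⊢ (s, 00001, Y$) ⊢ (r, 0001, VY$) ⊢ (s, 001, Y$) ⊢ (r, 01, VY$) ⊢ (s, 1, Y$) ⊢ (s, ε, V$)
All input consumed in state s with stack V$.

V$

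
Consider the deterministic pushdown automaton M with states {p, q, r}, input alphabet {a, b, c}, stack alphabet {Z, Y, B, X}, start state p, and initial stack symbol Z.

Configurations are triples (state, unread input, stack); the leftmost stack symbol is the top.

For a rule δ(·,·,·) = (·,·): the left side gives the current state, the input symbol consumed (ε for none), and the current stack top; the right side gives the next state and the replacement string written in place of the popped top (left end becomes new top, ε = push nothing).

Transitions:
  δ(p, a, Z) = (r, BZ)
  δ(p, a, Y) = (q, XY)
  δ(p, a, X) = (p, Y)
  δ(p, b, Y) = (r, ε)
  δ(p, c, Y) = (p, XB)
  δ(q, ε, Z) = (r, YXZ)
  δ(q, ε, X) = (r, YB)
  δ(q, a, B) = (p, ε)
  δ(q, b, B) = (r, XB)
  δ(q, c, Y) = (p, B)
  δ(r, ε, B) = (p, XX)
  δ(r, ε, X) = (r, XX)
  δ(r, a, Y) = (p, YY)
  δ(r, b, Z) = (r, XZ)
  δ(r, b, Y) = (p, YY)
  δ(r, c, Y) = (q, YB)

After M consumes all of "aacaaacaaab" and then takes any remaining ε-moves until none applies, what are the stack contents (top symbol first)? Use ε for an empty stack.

YBYBYBYBXZ

(p, aacaaacaaab, Z)
  read a, top Z: go to r, push BZ → (r, acaaacaaab, BZ)
  ε-move, top B: go to p, push XX → (p, acaaacaaab, XXZ)
  read a, top X: go to p, push Y → (p, caaacaaab, YXZ)
  read c, top Y: go to p, push XB → (p, aaacaaab, XBXZ)
  read a, top X: go to p, push Y → (p, aacaaab, YBXZ)
  read a, top Y: go to q, push XY → (q, acaaab, XYBXZ)
  ε-move, top X: go to r, push YB → (r, acaaab, YBYBXZ)
  read a, top Y: go to p, push YY → (p, caaab, YYBYBXZ)
  read c, top Y: go to p, push XB → (p, aaab, XBYBYBXZ)
  read a, top X: go to p, push Y → (p, aab, YBYBYBXZ)
  read a, top Y: go to q, push XY → (q, ab, XYBYBYBXZ)
  ε-move, top X: go to r, push YB → (r, ab, YBYBYBYBXZ)
  read a, top Y: go to p, push YY → (p, b, YYBYBYBYBXZ)
  read b, top Y: go to r, push ε → (r, ε, YBYBYBYBXZ)
All input consumed in state r with stack YBYBYBYBXZ.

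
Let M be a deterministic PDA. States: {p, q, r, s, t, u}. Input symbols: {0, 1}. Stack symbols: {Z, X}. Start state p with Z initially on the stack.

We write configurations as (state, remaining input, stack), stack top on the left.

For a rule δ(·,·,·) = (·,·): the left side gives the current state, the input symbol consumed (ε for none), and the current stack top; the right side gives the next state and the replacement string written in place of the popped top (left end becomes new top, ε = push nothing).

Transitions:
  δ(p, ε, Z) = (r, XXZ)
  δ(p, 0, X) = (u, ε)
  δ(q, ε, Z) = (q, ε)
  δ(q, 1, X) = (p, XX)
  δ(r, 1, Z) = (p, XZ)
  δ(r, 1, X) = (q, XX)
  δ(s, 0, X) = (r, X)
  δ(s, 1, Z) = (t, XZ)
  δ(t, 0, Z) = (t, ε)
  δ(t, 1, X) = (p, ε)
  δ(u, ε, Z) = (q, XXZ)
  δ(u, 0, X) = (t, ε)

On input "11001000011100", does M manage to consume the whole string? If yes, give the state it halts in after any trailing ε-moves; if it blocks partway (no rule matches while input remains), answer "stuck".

(p, 11001000011100, Z) ⊢ (r, 11001000011100, XXZ) ⊢ (q, 1001000011100, XXXZ) ⊢ (p, 001000011100, XXXXZ) ⊢ (u, 01000011100, XXXZ) ⊢ (t, 1000011100, XXZ) ⊢ (p, 000011100, XZ) ⊢ (u, 00011100, Z) ⊢ (q, 00011100, XXZ)
No transition for (q, 0, top X); M blocks with input 00011100 remaining.

stuck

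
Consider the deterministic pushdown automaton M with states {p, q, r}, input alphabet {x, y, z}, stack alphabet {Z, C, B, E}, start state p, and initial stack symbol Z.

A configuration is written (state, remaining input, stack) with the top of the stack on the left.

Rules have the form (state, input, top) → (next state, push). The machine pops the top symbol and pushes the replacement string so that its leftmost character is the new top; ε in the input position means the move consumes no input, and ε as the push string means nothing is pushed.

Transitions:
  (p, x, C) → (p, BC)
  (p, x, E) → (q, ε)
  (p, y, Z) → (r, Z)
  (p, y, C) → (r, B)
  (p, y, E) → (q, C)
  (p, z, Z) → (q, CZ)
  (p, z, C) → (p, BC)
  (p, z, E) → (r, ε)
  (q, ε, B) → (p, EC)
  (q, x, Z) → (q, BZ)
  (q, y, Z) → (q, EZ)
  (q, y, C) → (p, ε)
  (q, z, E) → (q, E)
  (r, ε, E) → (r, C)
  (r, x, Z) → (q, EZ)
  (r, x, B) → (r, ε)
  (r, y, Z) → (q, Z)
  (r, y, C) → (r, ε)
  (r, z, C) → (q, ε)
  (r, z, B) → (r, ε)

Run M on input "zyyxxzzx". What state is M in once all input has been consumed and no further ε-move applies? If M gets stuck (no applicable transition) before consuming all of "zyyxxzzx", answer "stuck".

(p, zyyxxzzx, Z)
  read z, top Z: go to q, push CZ → (q, yyxxzzx, CZ)
  read y, top C: go to p, push ε → (p, yxxzzx, Z)
  read y, top Z: go to r, push Z → (r, xxzzx, Z)
  read x, top Z: go to q, push EZ → (q, xzzx, EZ)
No transition for (q, x, top E); M blocks with input xzzx remaining.

stuck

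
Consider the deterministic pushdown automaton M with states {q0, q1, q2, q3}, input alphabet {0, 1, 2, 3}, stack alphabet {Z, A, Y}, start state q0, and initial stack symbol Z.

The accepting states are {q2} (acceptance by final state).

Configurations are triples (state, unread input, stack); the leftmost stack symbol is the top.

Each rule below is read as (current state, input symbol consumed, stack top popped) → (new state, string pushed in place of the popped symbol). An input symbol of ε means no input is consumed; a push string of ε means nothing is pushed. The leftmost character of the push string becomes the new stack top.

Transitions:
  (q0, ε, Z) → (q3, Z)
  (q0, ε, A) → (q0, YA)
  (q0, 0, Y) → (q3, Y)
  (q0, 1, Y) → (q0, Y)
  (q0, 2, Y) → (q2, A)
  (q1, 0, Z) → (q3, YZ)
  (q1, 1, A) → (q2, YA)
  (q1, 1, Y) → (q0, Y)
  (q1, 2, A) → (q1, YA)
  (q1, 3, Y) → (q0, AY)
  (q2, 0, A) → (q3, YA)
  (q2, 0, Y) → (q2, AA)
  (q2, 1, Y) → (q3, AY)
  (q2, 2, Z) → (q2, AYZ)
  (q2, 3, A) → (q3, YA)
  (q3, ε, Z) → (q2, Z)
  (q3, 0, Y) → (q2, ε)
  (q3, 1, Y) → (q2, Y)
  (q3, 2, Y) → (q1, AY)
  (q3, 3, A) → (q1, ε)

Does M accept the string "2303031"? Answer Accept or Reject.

Accept

(q0, 2303031, Z)
  ε-move, top Z: go to q3, push Z → (q3, 2303031, Z)
  ε-move, top Z: go to q2, push Z → (q2, 2303031, Z)
  read 2, top Z: go to q2, push AYZ → (q2, 303031, AYZ)
  read 3, top A: go to q3, push YA → (q3, 03031, YAYZ)
  read 0, top Y: go to q2, push ε → (q2, 3031, AYZ)
  read 3, top A: go to q3, push YA → (q3, 031, YAYZ)
  read 0, top Y: go to q2, push ε → (q2, 31, AYZ)
  read 3, top A: go to q3, push YA → (q3, 1, YAYZ)
  read 1, top Y: go to q2, push Y → (q2, ε, YAYZ)
All input consumed; state q2 ∈ F.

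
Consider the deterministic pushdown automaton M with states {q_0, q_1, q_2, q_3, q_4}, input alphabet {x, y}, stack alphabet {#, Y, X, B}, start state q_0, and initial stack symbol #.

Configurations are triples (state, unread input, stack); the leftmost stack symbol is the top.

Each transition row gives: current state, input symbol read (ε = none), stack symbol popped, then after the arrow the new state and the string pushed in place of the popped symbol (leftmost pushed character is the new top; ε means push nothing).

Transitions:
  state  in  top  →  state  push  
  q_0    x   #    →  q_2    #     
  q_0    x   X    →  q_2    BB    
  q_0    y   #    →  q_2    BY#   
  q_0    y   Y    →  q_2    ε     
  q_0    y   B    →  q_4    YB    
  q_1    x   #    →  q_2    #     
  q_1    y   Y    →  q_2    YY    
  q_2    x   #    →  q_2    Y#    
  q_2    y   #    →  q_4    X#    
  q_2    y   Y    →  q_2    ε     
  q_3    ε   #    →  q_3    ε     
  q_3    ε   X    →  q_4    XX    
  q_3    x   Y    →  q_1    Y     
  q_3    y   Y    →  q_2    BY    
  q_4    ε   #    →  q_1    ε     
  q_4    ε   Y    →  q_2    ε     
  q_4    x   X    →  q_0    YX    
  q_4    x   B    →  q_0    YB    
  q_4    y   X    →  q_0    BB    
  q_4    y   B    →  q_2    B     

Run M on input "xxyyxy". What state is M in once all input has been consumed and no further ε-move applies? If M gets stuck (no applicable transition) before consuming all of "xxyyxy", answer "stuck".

q_2

(q_0, xxyyxy, #)
  read x, top #: go to q_2, push # → (q_2, xyyxy, #)
  read x, top #: go to q_2, push Y# → (q_2, yyxy, Y#)
  read y, top Y: go to q_2, push ε → (q_2, yxy, #)
  read y, top #: go to q_4, push X# → (q_4, xy, X#)
  read x, top X: go to q_0, push YX → (q_0, y, YX#)
  read y, top Y: go to q_2, push ε → (q_2, ε, X#)
All input consumed; M is in state q_2.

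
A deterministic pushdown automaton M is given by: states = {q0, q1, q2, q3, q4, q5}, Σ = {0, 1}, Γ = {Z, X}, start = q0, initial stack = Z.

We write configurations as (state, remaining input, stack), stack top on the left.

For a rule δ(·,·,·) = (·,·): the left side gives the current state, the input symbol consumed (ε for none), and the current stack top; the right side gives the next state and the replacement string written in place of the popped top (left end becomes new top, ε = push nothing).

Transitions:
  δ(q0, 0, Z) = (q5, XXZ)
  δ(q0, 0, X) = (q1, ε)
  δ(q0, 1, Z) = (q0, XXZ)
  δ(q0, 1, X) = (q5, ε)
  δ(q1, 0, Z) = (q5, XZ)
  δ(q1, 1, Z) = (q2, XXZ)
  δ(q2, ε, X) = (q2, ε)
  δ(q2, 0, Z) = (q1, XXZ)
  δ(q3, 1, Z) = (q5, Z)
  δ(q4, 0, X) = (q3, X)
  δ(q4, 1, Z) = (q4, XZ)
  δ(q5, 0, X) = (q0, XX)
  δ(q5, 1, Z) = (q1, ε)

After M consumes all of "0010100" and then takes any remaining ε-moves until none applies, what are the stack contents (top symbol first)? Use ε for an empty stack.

(q0, 0010100, Z) ⊢ (q5, 010100, XXZ) ⊢ (q0, 10100, XXXZ) ⊢ (q5, 0100, XXZ) ⊢ (q0, 100, XXXZ) ⊢ (q5, 00, XXZ) ⊢ (q0, 0, XXXZ) ⊢ (q1, ε, XXZ)
All input consumed in state q1 with stack XXZ.

XXZ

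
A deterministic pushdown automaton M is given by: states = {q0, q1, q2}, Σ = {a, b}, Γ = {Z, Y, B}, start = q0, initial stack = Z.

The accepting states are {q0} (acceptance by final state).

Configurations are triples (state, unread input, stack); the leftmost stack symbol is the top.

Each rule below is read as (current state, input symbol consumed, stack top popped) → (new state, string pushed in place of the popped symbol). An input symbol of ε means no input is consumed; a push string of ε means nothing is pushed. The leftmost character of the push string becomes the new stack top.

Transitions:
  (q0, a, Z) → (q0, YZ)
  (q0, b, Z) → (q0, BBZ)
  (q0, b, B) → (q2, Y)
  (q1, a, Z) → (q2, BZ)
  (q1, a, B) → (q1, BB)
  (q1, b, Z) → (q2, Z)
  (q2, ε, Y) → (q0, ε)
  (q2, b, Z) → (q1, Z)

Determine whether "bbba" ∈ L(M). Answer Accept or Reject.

Accept

(q0, bbba, Z)
  read b, top Z: go to q0, push BBZ → (q0, bba, BBZ)
  read b, top B: go to q2, push Y → (q2, ba, YBZ)
  ε-move, top Y: go to q0, push ε → (q0, ba, BZ)
  read b, top B: go to q2, push Y → (q2, a, YZ)
  ε-move, top Y: go to q0, push ε → (q0, a, Z)
  read a, top Z: go to q0, push YZ → (q0, ε, YZ)
All input consumed; state q0 ∈ F.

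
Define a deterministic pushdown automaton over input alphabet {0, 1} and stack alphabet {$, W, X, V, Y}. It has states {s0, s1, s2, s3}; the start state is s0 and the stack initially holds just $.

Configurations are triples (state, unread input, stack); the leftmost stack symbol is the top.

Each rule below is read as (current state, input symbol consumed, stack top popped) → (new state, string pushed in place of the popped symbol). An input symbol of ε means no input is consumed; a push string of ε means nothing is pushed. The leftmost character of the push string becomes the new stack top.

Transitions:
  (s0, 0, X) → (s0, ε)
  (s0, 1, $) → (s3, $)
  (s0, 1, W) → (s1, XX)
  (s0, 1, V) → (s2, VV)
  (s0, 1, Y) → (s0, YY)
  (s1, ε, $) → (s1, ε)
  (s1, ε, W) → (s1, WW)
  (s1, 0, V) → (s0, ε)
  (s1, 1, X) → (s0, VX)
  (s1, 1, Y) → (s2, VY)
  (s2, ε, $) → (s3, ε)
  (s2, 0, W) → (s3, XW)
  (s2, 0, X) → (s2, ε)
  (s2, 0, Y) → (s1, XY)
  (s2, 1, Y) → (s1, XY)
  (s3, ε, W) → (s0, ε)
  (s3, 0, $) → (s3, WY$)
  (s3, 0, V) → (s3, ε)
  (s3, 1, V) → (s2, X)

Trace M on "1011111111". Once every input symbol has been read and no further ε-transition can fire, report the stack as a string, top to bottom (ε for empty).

(s0, 1011111111, $)
  read 1, top $: go to s3, push $ → (s3, 011111111, $)
  read 0, top $: go to s3, push WY$ → (s3, 11111111, WY$)
  ε-move, top W: go to s0, push ε → (s0, 11111111, Y$)
  read 1, top Y: go to s0, push YY → (s0, 1111111, YY$)
  read 1, top Y: go to s0, push YY → (s0, 111111, YYY$)
  read 1, top Y: go to s0, push YY → (s0, 11111, YYYY$)
  read 1, top Y: go to s0, push YY → (s0, 1111, YYYYY$)
  read 1, top Y: go to s0, push YY → (s0, 111, YYYYYY$)
  read 1, top Y: go to s0, push YY → (s0, 11, YYYYYYY$)
  read 1, top Y: go to s0, push YY → (s0, 1, YYYYYYYY$)
  read 1, top Y: go to s0, push YY → (s0, ε, YYYYYYYYY$)
All input consumed in state s0 with stack YYYYYYYYY$.

YYYYYYYYY$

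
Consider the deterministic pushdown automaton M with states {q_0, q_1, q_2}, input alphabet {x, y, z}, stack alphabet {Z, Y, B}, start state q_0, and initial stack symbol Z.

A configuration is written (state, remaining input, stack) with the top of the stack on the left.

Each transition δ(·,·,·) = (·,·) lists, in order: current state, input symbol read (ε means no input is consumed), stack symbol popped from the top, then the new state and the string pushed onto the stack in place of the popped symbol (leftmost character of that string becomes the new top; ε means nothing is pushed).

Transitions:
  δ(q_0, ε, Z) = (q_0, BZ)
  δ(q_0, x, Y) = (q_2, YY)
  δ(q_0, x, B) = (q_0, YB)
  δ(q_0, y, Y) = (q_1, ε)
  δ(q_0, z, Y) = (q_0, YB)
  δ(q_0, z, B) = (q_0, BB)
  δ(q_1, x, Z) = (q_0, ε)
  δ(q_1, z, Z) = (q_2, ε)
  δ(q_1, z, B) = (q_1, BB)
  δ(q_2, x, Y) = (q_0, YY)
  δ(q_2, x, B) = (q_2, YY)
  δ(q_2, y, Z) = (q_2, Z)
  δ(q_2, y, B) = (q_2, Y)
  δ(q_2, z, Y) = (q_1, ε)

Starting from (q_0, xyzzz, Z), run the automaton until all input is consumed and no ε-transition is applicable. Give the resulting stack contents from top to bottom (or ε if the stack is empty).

BBBBZ

(q_0, xyzzz, Z)
  ε-move, top Z: go to q_0, push BZ → (q_0, xyzzz, BZ)
  read x, top B: go to q_0, push YB → (q_0, yzzz, YBZ)
  read y, top Y: go to q_1, push ε → (q_1, zzz, BZ)
  read z, top B: go to q_1, push BB → (q_1, zz, BBZ)
  read z, top B: go to q_1, push BB → (q_1, z, BBBZ)
  read z, top B: go to q_1, push BB → (q_1, ε, BBBBZ)
All input consumed in state q_1 with stack BBBBZ.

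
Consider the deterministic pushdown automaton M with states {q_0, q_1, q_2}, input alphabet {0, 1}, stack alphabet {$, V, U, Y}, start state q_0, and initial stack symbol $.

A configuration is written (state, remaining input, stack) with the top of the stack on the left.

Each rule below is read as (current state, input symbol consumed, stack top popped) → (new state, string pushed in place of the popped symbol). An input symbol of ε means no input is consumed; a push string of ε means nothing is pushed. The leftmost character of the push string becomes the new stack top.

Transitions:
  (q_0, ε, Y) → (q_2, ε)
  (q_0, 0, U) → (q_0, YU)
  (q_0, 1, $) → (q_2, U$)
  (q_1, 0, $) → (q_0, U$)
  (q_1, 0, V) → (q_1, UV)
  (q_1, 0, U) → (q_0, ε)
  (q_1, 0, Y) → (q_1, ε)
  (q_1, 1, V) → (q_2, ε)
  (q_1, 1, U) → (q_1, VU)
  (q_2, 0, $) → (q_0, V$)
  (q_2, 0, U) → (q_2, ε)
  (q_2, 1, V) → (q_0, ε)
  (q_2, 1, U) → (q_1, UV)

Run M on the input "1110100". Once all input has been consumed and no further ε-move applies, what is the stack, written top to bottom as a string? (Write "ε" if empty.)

(q_0, 1110100, $) ⊢ (q_2, 110100, U$) ⊢ (q_1, 10100, UV$) ⊢ (q_1, 0100, VUV$) ⊢ (q_1, 100, UVUV$) ⊢ (q_1, 00, VUVUV$) ⊢ (q_1, 0, UVUVUV$) ⊢ (q_0, ε, VUVUV$)
All input consumed in state q_0 with stack VUVUV$.

VUVUV$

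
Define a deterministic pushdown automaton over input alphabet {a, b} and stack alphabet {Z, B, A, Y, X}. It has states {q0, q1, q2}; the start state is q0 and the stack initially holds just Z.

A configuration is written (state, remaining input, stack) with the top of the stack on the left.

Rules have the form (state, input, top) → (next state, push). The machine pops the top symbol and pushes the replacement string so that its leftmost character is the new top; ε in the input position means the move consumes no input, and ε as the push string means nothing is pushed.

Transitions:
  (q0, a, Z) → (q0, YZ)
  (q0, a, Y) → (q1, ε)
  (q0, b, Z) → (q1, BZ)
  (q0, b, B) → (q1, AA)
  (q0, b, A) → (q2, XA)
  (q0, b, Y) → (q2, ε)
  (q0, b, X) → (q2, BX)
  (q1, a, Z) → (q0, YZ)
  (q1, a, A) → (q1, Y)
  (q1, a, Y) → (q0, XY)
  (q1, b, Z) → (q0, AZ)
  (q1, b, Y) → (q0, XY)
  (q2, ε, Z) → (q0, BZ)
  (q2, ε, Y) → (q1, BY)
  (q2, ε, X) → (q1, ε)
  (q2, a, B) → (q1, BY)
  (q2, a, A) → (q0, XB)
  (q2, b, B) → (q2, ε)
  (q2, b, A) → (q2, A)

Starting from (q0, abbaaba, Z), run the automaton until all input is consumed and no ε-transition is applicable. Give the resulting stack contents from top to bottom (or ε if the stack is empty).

BYXYAZ

(q0, abbaaba, Z)
  read a, top Z: go to q0, push YZ → (q0, bbaaba, YZ)
  read b, top Y: go to q2, push ε → (q2, baaba, Z)
  ε-move, top Z: go to q0, push BZ → (q0, baaba, BZ)
  read b, top B: go to q1, push AA → (q1, aaba, AAZ)
  read a, top A: go to q1, push Y → (q1, aba, YAZ)
  read a, top Y: go to q0, push XY → (q0, ba, XYAZ)
  read b, top X: go to q2, push BX → (q2, a, BXYAZ)
  read a, top B: go to q1, push BY → (q1, ε, BYXYAZ)
All input consumed in state q1 with stack BYXYAZ.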